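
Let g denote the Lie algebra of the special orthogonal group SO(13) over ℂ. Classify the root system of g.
B_6

This is so(13) with 13 odd, which has dimension 13(13-1)/2 = 78 and rank (13-1)/2 = 6. In the classification of classical Lie algebras, the orthogonal algebra so(2n+1) in an odd number of variables has type B_n; here n = 6, so the Dynkin diagram is a chain of 6 nodes with a double edge at one end; the terminal node there is the unique short simple root (B_6). Hence the type is B_6.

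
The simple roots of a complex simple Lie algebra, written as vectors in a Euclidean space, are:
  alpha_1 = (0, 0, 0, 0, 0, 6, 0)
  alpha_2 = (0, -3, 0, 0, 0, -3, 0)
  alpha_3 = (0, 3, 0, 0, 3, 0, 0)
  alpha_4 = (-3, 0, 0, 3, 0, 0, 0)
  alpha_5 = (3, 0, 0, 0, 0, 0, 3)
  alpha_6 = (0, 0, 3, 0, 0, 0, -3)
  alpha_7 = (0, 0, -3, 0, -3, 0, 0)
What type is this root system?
C_7

Compute the Cartan integers a_ij = 2(alpha_i, alpha_j)/(alpha_j, alpha_j); the resulting 7x7 Cartan matrix is
[[2, -2, 0, 0, 0, 0, 0], [-1, 2, -1, 0, 0, 0, 0], [0, -1, 2, 0, 0, 0, -1], [0, 0, 0, 2, -1, 0, 0], [0, 0, 0, -1, 2, -1, 0], [0, 0, 0, 0, -1, 2, -1], [0, 0, -1, 0, 0, -1, 2]].
The roots have two lengths (squared-length ratio 2:1); the short ones are alpha_{2,3,4,5,6,7}. The associated Dynkin diagram is a chain of 7 nodes with a double edge at one end; the terminal node there is the unique long simple root (C_7), so the type is C_7 (the algebra sp(14)).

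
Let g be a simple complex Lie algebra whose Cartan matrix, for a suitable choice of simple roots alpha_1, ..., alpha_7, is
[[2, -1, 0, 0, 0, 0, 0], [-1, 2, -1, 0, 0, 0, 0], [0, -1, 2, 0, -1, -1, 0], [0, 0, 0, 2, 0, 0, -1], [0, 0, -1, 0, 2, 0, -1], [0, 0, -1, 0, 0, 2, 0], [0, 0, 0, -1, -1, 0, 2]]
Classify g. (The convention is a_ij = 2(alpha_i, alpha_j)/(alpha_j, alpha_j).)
E7

The matrix has rank 7 with 2's on the diagonal. Reading the off-diagonal entries as Dynkin edges (a single edge where a_ij = a_ji = -1; a double or triple edge where a_ij * a_ji = 2 or 3), the diagram is a chain of 6 nodes with one extra node attached to the third node from one end (E_7). One simple-root ordering that puts it in standard form is (alpha_1, alpha_6, alpha_2, alpha_3, alpha_5, alpha_7, alpha_4). So the algebra is type E_7.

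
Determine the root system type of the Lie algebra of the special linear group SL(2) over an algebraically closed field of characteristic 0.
A_1 (sl(2))

This is sl(2), which has dimension 2^2 - 1 = 3 and rank 2 - 1 = 1 (a Cartan subalgebra is the diagonal traceless matrices). In the classification of classical Lie algebras, the special linear algebra sl(n+1) has type A_n; here n = 1, so the Dynkin diagram is a chain of 1 nodes with single edges (A_1). Hence the type is A_1.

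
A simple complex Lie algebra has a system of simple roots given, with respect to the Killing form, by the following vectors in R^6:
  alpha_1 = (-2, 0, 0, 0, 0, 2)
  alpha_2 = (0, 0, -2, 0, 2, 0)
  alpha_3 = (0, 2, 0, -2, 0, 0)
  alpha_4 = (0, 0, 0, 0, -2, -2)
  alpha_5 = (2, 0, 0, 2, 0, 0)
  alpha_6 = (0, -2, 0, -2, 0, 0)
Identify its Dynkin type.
Compute the Cartan integers a_ij = 2(alpha_i, alpha_j)/(alpha_j, alpha_j); the resulting 6x6 Cartan matrix is
[[2, 0, 0, -1, -1, 0], [0, 2, 0, -1, 0, 0], [0, 0, 2, 0, -1, 0], [-1, -1, 0, 2, 0, 0], [-1, 0, -1, 0, 2, -1], [0, 0, 0, 0, -1, 2]].
All simple roots have the same length, so the diagram is simply laced. The associated Dynkin diagram is a chain of 4 nodes with a fork of two nodes at one end (D_6), so the type is D_6 (the algebra so(12)).

type D_6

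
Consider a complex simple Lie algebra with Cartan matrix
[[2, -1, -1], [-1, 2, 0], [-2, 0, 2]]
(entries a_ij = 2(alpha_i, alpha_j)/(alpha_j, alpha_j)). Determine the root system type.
The matrix has rank 3 with 2's on the diagonal. Reading the off-diagonal entries as Dynkin edges (a single edge where a_ij = a_ji = -1; a double or triple edge where a_ij * a_ji = 2 or 3), the diagram is a chain of 3 nodes with a double edge at one end; the terminal node there is the unique long simple root (C_3). One simple-root ordering that puts it in standard form is (alpha_2, alpha_1, alpha_3). So the algebra is type C_3, i.e. sp(6).

type C_3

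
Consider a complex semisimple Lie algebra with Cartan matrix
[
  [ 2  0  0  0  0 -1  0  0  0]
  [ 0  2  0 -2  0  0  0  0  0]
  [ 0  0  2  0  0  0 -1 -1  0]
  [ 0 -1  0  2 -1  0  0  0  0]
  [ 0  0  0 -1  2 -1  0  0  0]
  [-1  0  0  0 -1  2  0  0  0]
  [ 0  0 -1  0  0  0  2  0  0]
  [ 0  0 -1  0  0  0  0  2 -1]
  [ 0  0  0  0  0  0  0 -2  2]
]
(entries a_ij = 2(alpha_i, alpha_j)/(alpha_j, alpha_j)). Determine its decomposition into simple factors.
C4 ⊕ C5

The diagram associated to this matrix has two connected components: the simple roots {alpha_3, alpha_7, alpha_8, alpha_9} form a chain of 4 nodes with a double edge at one end; the terminal node there is the unique long simple root (C_4), and {alpha_1, alpha_2, alpha_4, alpha_5, alpha_6} form a chain of 5 nodes with a double edge at one end; the terminal node there is the unique long simple root (C_5). A semisimple Lie algebra decomposes uniquely as the direct sum of simple ideals, one per connected component of its Dynkin diagram, so g ≅ C_4 ⊕ C_5 (dimension 36 + 55 = 91).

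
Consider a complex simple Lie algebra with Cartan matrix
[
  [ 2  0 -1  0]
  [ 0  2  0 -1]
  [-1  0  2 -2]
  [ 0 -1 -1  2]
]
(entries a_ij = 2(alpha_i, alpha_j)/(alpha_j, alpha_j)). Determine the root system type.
F_4

The matrix has rank 4 with 2's on the diagonal. Reading the off-diagonal entries as Dynkin edges (a single edge where a_ij = a_ji = -1; a double or triple edge where a_ij * a_ji = 2 or 3), the diagram is a chain of 4 nodes with a double edge between the middle two (F_4). One simple-root ordering that puts it in standard form is (alpha_1, alpha_3, alpha_4, alpha_2). So the algebra is type F_4.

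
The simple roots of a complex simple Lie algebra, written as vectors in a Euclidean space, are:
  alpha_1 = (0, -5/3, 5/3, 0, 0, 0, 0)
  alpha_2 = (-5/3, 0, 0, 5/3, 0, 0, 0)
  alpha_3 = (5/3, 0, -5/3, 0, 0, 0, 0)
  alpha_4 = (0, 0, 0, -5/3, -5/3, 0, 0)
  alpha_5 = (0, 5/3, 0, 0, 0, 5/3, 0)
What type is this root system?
Compute the Cartan integers a_ij = 2(alpha_i, alpha_j)/(alpha_j, alpha_j); the resulting 5x5 Cartan matrix is
[[2, 0, -1, 0, -1], [0, 2, -1, -1, 0], [-1, -1, 2, 0, 0], [0, -1, 0, 2, 0], [-1, 0, 0, 0, 2]].
All simple roots have the same length, so the diagram is simply laced. The associated Dynkin diagram is a chain of 5 nodes with single edges (A_5), so the type is A_5 (the algebra sl(6)).

A5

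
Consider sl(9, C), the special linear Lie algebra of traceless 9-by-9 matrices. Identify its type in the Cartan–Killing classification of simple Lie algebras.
This is sl(9), which has dimension 9^2 - 1 = 80 and rank 9 - 1 = 8 (a Cartan subalgebra is the diagonal traceless matrices). In the classification of classical Lie algebras, the special linear algebra sl(n+1) has type A_n; here n = 8, so the Dynkin diagram is a chain of 8 nodes with single edges (A_8). Hence the type is A_8.

A_8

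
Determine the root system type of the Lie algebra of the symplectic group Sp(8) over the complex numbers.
C4

This is sp(8), which has dimension 8(8+1)/2 = 36 and rank 8/2 = 4. In the classification of classical Lie algebras, the symplectic algebra sp(2n) has type C_n; here n = 4, so the Dynkin diagram is a chain of 4 nodes with a double edge at one end; the terminal node there is the unique long simple root (C_4). Hence the type is C_4.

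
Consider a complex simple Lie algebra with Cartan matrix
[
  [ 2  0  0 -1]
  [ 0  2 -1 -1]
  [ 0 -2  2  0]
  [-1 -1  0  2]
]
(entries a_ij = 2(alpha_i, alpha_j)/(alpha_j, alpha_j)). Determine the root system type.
The matrix has rank 4 with 2's on the diagonal. Reading the off-diagonal entries as Dynkin edges (a single edge where a_ij = a_ji = -1; a double or triple edge where a_ij * a_ji = 2 or 3), the diagram is a chain of 4 nodes with a double edge at one end; the terminal node there is the unique long simple root (C_4). One simple-root ordering that puts it in standard form is (alpha_1, alpha_4, alpha_2, alpha_3). So the algebra is type C_4, i.e. sp(8).

type C_4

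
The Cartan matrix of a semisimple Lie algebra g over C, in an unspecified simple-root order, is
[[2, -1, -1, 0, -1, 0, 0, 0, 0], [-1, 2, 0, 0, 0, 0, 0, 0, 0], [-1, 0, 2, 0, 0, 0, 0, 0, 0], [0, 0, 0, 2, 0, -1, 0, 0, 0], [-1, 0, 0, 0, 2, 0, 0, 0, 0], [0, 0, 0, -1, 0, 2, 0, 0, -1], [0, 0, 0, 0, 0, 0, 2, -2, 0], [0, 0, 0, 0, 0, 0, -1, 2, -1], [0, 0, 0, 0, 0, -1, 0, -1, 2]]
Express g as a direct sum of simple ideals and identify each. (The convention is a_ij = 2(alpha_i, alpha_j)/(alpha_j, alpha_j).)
The diagram associated to this matrix has two connected components: the simple roots {alpha_4, alpha_6, alpha_7, alpha_8, alpha_9} form a chain of 5 nodes with a double edge at one end; the terminal node there is the unique long simple root (C_5), and {alpha_1, alpha_2, alpha_3, alpha_5} form a chain of 2 nodes with a fork of two nodes at one end (D_4). A semisimple Lie algebra decomposes uniquely as the direct sum of simple ideals, one per connected component of its Dynkin diagram, so g ≅ C_5 ⊕ D_4 (dimension 55 + 28 = 83).

C5 ⊕ D4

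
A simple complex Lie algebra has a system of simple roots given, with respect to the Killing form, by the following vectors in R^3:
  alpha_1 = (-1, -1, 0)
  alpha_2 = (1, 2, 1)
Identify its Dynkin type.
Compute the Cartan integers a_ij = 2(alpha_i, alpha_j)/(alpha_j, alpha_j); the resulting 2x2 Cartan matrix is
[[2, -1], [-3, 2]].
The roots have two lengths (squared-length ratio 3:1); the short ones are alpha_{1}. The associated Dynkin diagram is two nodes joined by a triple edge (G_2), so the type is G_2.

G_2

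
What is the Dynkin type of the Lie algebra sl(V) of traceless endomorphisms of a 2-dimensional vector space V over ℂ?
A1

This is sl(2), which has dimension 2^2 - 1 = 3 and rank 2 - 1 = 1 (a Cartan subalgebra is the diagonal traceless matrices). In the classification of classical Lie algebras, the special linear algebra sl(n+1) has type A_n; here n = 1, so the Dynkin diagram is a chain of 1 nodes with single edges (A_1). Hence the type is A_1.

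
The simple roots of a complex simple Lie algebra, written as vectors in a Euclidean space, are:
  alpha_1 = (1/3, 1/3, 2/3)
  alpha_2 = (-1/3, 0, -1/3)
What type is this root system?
type G_2

Compute the Cartan integers a_ij = 2(alpha_i, alpha_j)/(alpha_j, alpha_j); the resulting 2x2 Cartan matrix is
[[2, -3], [-1, 2]].
The roots have two lengths (squared-length ratio 3:1); the short ones are alpha_{2}. The associated Dynkin diagram is two nodes joined by a triple edge (G_2), so the type is G_2.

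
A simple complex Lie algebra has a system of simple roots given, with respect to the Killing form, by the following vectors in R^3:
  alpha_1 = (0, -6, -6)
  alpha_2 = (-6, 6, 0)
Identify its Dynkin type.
Compute the Cartan integers a_ij = 2(alpha_i, alpha_j)/(alpha_j, alpha_j); the resulting 2x2 Cartan matrix is
[[2, -1], [-1, 2]].
All simple roots have the same length, so the diagram is simply laced. The associated Dynkin diagram is a chain of 2 nodes with single edges (A_2), so the type is A_2 (the algebra sl(3)).

type A_2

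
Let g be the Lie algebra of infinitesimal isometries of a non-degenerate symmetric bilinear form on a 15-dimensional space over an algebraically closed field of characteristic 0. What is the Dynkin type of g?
B_7

This is so(15) with 15 odd, which has dimension 15(15-1)/2 = 105 and rank (15-1)/2 = 7. In the classification of classical Lie algebras, the orthogonal algebra so(2n+1) in an odd number of variables has type B_n; here n = 7, so the Dynkin diagram is a chain of 7 nodes with a double edge at one end; the terminal node there is the unique short simple root (B_7). Hence the type is B_7.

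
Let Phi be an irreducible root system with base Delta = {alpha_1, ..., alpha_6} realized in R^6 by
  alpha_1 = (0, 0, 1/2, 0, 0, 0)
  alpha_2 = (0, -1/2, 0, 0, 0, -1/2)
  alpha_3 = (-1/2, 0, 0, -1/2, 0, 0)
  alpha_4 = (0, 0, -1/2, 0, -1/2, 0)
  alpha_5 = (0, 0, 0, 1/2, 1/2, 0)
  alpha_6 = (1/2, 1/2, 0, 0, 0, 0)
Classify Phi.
Compute the Cartan integers a_ij = 2(alpha_i, alpha_j)/(alpha_j, alpha_j); the resulting 6x6 Cartan matrix is
[[2, 0, 0, -1, 0, 0], [0, 2, 0, 0, 0, -1], [0, 0, 2, 0, -1, -1], [-2, 0, 0, 2, -1, 0], [0, 0, -1, -1, 2, 0], [0, -1, -1, 0, 0, 2]].
The roots have two lengths (squared-length ratio 2:1); the short ones are alpha_{1}. The associated Dynkin diagram is a chain of 6 nodes with a double edge at one end; the terminal node there is the unique short simple root (B_6), so the type is B_6 (the algebra so(13)).

B6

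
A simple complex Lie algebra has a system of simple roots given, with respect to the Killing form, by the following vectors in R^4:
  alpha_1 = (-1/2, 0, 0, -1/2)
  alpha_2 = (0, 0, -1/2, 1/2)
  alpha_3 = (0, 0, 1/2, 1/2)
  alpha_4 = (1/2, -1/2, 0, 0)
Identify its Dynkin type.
type D_4

Compute the Cartan integers a_ij = 2(alpha_i, alpha_j)/(alpha_j, alpha_j); the resulting 4x4 Cartan matrix is
[[2, -1, -1, -1], [-1, 2, 0, 0], [-1, 0, 2, 0], [-1, 0, 0, 2]].
All simple roots have the same length, so the diagram is simply laced. The associated Dynkin diagram is a chain of 2 nodes with a fork of two nodes at one end (D_4), so the type is D_4 (the algebra so(8)).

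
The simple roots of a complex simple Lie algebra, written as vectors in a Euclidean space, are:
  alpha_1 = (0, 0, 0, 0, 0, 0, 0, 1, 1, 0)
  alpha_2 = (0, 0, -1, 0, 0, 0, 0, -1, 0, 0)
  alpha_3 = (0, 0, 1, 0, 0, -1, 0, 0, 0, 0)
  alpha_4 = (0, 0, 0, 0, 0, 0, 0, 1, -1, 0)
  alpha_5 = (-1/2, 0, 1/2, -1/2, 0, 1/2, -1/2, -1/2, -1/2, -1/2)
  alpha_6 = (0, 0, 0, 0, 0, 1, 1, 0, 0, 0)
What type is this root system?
E_6

Compute the Cartan integers a_ij = 2(alpha_i, alpha_j)/(alpha_j, alpha_j); the resulting 6x6 Cartan matrix is
[[2, -1, 0, 0, -1, 0], [-1, 2, -1, -1, 0, 0], [0, -1, 2, 0, 0, -1], [0, -1, 0, 2, 0, 0], [-1, 0, 0, 0, 2, 0], [0, 0, -1, 0, 0, 2]].
All simple roots have the same length, so the diagram is simply laced. The associated Dynkin diagram is a chain of 5 nodes with one extra node attached to the third node from one end (E_6), so the type is E_6.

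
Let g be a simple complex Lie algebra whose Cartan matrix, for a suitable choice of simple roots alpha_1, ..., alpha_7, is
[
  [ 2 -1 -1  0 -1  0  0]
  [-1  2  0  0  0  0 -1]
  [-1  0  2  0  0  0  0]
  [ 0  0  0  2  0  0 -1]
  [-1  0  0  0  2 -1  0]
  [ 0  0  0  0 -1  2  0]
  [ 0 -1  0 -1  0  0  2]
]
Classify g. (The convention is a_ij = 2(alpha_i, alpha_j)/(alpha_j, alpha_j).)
E_7

The matrix has rank 7 with 2's on the diagonal. Reading the off-diagonal entries as Dynkin edges (a single edge where a_ij = a_ji = -1; a double or triple edge where a_ij * a_ji = 2 or 3), the diagram is a chain of 6 nodes with one extra node attached to the third node from one end (E_7). One simple-root ordering that puts it in standard form is (alpha_6, alpha_3, alpha_5, alpha_1, alpha_2, alpha_7, alpha_4). So the algebra is type E_7.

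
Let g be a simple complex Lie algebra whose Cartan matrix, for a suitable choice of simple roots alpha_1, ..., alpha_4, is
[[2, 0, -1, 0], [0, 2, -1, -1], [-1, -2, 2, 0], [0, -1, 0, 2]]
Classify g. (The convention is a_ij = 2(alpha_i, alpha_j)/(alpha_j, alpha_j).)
The matrix has rank 4 with 2's on the diagonal. Reading the off-diagonal entries as Dynkin edges (a single edge where a_ij = a_ji = -1; a double or triple edge where a_ij * a_ji = 2 or 3), the diagram is a chain of 4 nodes with a double edge between the middle two (F_4). One simple-root ordering that puts it in standard form is (alpha_1, alpha_3, alpha_2, alpha_4). So the algebra is type F_4.

type F_4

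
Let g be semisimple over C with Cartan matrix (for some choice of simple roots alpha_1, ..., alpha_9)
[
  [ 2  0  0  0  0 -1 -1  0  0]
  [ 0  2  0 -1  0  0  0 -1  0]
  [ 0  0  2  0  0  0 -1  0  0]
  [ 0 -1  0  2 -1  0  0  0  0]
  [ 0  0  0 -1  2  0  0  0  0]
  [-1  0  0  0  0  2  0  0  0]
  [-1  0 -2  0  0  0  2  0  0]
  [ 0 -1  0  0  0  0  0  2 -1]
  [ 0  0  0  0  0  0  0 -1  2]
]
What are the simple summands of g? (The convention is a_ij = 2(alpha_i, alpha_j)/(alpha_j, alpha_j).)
The diagram associated to this matrix has two connected components: the simple roots {alpha_2, alpha_4, alpha_5, alpha_8, alpha_9} form a chain of 5 nodes with single edges (A_5), and {alpha_1, alpha_3, alpha_6, alpha_7} form a chain of 4 nodes with a double edge at one end; the terminal node there is the unique short simple root (B_4). A semisimple Lie algebra decomposes uniquely as the direct sum of simple ideals, one per connected component of its Dynkin diagram, so g ≅ A_5 ⊕ B_4 (dimension 35 + 36 = 71).

type A_5 + type B_4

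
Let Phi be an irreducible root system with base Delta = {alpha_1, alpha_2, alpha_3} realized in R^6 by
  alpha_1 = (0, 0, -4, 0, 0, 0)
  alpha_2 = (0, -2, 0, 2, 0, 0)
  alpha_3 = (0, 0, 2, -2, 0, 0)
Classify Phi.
C_3

Compute the Cartan integers a_ij = 2(alpha_i, alpha_j)/(alpha_j, alpha_j); the resulting 3x3 Cartan matrix is
[[2, 0, -2], [0, 2, -1], [-1, -1, 2]].
The roots have two lengths (squared-length ratio 2:1); the short ones are alpha_{2,3}. The associated Dynkin diagram is a chain of 3 nodes with a double edge at one end; the terminal node there is the unique long simple root (C_3), so the type is C_3 (the algebra sp(6)).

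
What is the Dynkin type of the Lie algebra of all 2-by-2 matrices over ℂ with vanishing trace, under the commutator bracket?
A_1

This is sl(2), which has dimension 2^2 - 1 = 3 and rank 2 - 1 = 1 (a Cartan subalgebra is the diagonal traceless matrices). In the classification of classical Lie algebras, the special linear algebra sl(n+1) has type A_n; here n = 1, so the Dynkin diagram is a chain of 1 nodes with single edges (A_1). Hence the type is A_1.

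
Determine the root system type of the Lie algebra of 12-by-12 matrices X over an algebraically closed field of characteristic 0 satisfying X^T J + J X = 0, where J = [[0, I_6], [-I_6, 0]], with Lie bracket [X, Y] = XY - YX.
This is sp(12), which has dimension 12(12+1)/2 = 78 and rank 12/2 = 6. In the classification of classical Lie algebras, the symplectic algebra sp(2n) has type C_n; here n = 6, so the Dynkin diagram is a chain of 6 nodes with a double edge at one end; the terminal node there is the unique long simple root (C_6). Hence the type is C_6.

C_6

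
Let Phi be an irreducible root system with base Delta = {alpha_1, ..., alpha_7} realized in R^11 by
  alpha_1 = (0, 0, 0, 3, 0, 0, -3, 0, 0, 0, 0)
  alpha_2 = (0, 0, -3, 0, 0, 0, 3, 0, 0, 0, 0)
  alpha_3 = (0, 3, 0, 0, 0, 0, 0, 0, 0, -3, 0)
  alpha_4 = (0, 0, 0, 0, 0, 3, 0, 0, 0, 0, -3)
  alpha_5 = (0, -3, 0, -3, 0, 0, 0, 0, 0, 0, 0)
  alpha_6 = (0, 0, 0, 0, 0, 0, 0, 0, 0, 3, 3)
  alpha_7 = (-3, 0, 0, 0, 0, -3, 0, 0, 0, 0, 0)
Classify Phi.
Compute the Cartan integers a_ij = 2(alpha_i, alpha_j)/(alpha_j, alpha_j); the resulting 7x7 Cartan matrix is
[[2, -1, 0, 0, -1, 0, 0], [-1, 2, 0, 0, 0, 0, 0], [0, 0, 2, 0, -1, -1, 0], [0, 0, 0, 2, 0, -1, -1], [-1, 0, -1, 0, 2, 0, 0], [0, 0, -1, -1, 0, 2, 0], [0, 0, 0, -1, 0, 0, 2]].
All simple roots have the same length, so the diagram is simply laced. The associated Dynkin diagram is a chain of 7 nodes with single edges (A_7), so the type is A_7 (the algebra sl(8)).

A_7 (sl(8))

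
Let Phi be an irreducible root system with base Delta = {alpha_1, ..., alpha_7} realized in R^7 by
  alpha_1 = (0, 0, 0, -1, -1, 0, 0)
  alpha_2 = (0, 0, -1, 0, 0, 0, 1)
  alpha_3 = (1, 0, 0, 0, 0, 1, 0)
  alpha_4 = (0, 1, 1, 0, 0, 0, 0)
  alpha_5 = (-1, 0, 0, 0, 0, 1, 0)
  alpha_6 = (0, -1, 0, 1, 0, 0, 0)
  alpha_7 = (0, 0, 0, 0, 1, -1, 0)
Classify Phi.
Compute the Cartan integers a_ij = 2(alpha_i, alpha_j)/(alpha_j, alpha_j); the resulting 7x7 Cartan matrix is
[[2, 0, 0, 0, 0, -1, -1], [0, 2, 0, -1, 0, 0, 0], [0, 0, 2, 0, 0, 0, -1], [0, -1, 0, 2, 0, -1, 0], [0, 0, 0, 0, 2, 0, -1], [-1, 0, 0, -1, 0, 2, 0], [-1, 0, -1, 0, -1, 0, 2]].
All simple roots have the same length, so the diagram is simply laced. The associated Dynkin diagram is a chain of 5 nodes with a fork of two nodes at one end (D_7), so the type is D_7 (the algebra so(14)).

D7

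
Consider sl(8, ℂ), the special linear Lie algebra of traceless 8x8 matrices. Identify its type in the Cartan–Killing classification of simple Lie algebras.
This is sl(8), which has dimension 8^2 - 1 = 63 and rank 8 - 1 = 7 (a Cartan subalgebra is the diagonal traceless matrices). In the classification of classical Lie algebras, the special linear algebra sl(n+1) has type A_n; here n = 7, so the Dynkin diagram is a chain of 7 nodes with single edges (A_7). Hence the type is A_7.

A_7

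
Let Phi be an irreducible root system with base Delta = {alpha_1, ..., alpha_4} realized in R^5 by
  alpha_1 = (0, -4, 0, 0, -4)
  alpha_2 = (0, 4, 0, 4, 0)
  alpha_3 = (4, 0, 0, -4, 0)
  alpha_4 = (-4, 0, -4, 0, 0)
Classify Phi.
A_4

Compute the Cartan integers a_ij = 2(alpha_i, alpha_j)/(alpha_j, alpha_j); the resulting 4x4 Cartan matrix is
[[2, -1, 0, 0], [-1, 2, -1, 0], [0, -1, 2, -1], [0, 0, -1, 2]].
All simple roots have the same length, so the diagram is simply laced. The associated Dynkin diagram is a chain of 4 nodes with single edges (A_4), so the type is A_4 (the algebra sl(5)).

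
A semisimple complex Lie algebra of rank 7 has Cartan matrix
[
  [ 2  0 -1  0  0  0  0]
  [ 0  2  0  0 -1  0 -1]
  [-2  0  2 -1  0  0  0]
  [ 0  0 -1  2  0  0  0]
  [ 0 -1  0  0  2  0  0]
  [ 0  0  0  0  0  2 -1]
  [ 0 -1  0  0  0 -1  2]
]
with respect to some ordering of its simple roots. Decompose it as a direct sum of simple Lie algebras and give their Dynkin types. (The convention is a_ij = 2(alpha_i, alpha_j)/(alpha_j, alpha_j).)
A_4 (sl(5)) ⊕ B_3 (so(7))

The diagram associated to this matrix has two connected components: the simple roots {alpha_2, alpha_5, alpha_6, alpha_7} form a chain of 4 nodes with single edges (A_4), and {alpha_1, alpha_3, alpha_4} form a chain of 3 nodes with a double edge at one end; the terminal node there is the unique short simple root (B_3). A semisimple Lie algebra decomposes uniquely as the direct sum of simple ideals, one per connected component of its Dynkin diagram, so g ≅ A_4 ⊕ B_3 (dimension 24 + 21 = 45).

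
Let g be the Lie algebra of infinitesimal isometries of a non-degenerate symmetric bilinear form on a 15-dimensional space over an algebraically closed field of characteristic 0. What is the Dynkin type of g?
B_7

This is so(15) with 15 odd, which has dimension 15(15-1)/2 = 105 and rank (15-1)/2 = 7. In the classification of classical Lie algebras, the orthogonal algebra so(2n+1) in an odd number of variables has type B_n; here n = 7, so the Dynkin diagram is a chain of 7 nodes with a double edge at one end; the terminal node there is the unique short simple root (B_7). Hence the type is B_7.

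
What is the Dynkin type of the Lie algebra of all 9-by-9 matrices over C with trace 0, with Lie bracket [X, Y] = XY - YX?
A_8

This is sl(9), which has dimension 9^2 - 1 = 80 and rank 9 - 1 = 8 (a Cartan subalgebra is the diagonal traceless matrices). In the classification of classical Lie algebras, the special linear algebra sl(n+1) has type A_n; here n = 8, so the Dynkin diagram is a chain of 8 nodes with single edges (A_8). Hence the type is A_8.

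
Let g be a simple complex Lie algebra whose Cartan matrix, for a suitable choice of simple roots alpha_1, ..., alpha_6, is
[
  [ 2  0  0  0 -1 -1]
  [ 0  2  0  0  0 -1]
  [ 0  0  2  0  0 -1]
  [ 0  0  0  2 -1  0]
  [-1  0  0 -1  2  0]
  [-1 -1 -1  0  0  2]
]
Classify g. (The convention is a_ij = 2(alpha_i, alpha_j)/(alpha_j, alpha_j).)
The matrix has rank 6 with 2's on the diagonal. Reading the off-diagonal entries as Dynkin edges (a single edge where a_ij = a_ji = -1; a double or triple edge where a_ij * a_ji = 2 or 3), the diagram is a chain of 4 nodes with a fork of two nodes at one end (D_6). One simple-root ordering that puts it in standard form is (alpha_4, alpha_5, alpha_1, alpha_6, alpha_3, alpha_2). So the algebra is type D_6, i.e. so(12).

type D_6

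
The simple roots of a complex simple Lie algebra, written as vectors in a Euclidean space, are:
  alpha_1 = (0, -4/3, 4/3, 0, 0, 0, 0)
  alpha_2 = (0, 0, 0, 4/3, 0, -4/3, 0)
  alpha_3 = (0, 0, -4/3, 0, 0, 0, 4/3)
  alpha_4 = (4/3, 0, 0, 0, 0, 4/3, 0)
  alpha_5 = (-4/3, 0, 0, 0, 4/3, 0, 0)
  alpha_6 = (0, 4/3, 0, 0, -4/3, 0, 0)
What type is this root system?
A6

Compute the Cartan integers a_ij = 2(alpha_i, alpha_j)/(alpha_j, alpha_j); the resulting 6x6 Cartan matrix is
[[2, 0, -1, 0, 0, -1], [0, 2, 0, -1, 0, 0], [-1, 0, 2, 0, 0, 0], [0, -1, 0, 2, -1, 0], [0, 0, 0, -1, 2, -1], [-1, 0, 0, 0, -1, 2]].
All simple roots have the same length, so the diagram is simply laced. The associated Dynkin diagram is a chain of 6 nodes with single edges (A_6), so the type is A_6 (the algebra sl(7)).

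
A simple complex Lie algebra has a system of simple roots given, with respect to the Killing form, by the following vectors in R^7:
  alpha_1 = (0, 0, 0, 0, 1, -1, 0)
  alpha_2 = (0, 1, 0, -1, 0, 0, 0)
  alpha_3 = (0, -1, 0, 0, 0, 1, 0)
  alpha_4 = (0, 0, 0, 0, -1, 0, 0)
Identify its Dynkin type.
type B_4

Compute the Cartan integers a_ij = 2(alpha_i, alpha_j)/(alpha_j, alpha_j); the resulting 4x4 Cartan matrix is
[[2, 0, -1, -2], [0, 2, -1, 0], [-1, -1, 2, 0], [-1, 0, 0, 2]].
The roots have two lengths (squared-length ratio 2:1); the short ones are alpha_{4}. The associated Dynkin diagram is a chain of 4 nodes with a double edge at one end; the terminal node there is the unique short simple root (B_4), so the type is B_4 (the algebra so(9)).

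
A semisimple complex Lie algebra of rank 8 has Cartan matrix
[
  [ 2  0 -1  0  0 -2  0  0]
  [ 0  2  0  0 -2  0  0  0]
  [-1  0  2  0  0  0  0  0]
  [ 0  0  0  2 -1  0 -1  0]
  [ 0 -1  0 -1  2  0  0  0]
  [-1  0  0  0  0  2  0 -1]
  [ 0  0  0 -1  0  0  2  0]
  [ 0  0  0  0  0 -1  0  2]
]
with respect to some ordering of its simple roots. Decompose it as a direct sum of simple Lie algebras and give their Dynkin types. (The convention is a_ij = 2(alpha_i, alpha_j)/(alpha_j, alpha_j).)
The diagram associated to this matrix has two connected components: the simple roots {alpha_2, alpha_4, alpha_5, alpha_7} form a chain of 4 nodes with a double edge at one end; the terminal node there is the unique long simple root (C_4), and {alpha_1, alpha_3, alpha_6, alpha_8} form a chain of 4 nodes with a double edge between the middle two (F_4). A semisimple Lie algebra decomposes uniquely as the direct sum of simple ideals, one per connected component of its Dynkin diagram, so g ≅ C_4 ⊕ F_4 (dimension 36 + 52 = 88).

C_4 (sp(8)) + F_4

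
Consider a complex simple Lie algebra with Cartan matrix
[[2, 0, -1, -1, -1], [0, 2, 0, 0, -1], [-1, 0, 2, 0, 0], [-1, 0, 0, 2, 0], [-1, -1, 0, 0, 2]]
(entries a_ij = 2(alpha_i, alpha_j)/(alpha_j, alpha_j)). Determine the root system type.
D_5

The matrix has rank 5 with 2's on the diagonal. Reading the off-diagonal entries as Dynkin edges (a single edge where a_ij = a_ji = -1; a double or triple edge where a_ij * a_ji = 2 or 3), the diagram is a chain of 3 nodes with a fork of two nodes at one end (D_5). One simple-root ordering that puts it in standard form is (alpha_2, alpha_5, alpha_1, alpha_3, alpha_4). So the algebra is type D_5, i.e. so(10).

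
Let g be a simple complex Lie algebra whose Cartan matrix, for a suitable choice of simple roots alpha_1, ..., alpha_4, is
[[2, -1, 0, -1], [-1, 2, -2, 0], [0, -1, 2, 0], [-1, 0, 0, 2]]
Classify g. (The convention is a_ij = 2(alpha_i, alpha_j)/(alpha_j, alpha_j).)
type B_4

The matrix has rank 4 with 2's on the diagonal. Reading the off-diagonal entries as Dynkin edges (a single edge where a_ij = a_ji = -1; a double or triple edge where a_ij * a_ji = 2 or 3), the diagram is a chain of 4 nodes with a double edge at one end; the terminal node there is the unique short simple root (B_4). One simple-root ordering that puts it in standard form is (alpha_4, alpha_1, alpha_2, alpha_3). So the algebra is type B_4, i.e. so(9).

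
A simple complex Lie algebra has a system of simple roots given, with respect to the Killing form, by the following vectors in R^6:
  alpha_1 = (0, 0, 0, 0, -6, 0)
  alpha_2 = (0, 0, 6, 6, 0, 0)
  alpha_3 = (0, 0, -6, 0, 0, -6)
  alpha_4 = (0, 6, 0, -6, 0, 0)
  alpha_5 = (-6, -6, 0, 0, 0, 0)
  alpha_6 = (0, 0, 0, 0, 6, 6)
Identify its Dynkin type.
B_6

Compute the Cartan integers a_ij = 2(alpha_i, alpha_j)/(alpha_j, alpha_j); the resulting 6x6 Cartan matrix is
[[2, 0, 0, 0, 0, -1], [0, 2, -1, -1, 0, 0], [0, -1, 2, 0, 0, -1], [0, -1, 0, 2, -1, 0], [0, 0, 0, -1, 2, 0], [-2, 0, -1, 0, 0, 2]].
The roots have two lengths (squared-length ratio 2:1); the short ones are alpha_{1}. The associated Dynkin diagram is a chain of 6 nodes with a double edge at one end; the terminal node there is the unique short simple root (B_6), so the type is B_6 (the algebra so(13)).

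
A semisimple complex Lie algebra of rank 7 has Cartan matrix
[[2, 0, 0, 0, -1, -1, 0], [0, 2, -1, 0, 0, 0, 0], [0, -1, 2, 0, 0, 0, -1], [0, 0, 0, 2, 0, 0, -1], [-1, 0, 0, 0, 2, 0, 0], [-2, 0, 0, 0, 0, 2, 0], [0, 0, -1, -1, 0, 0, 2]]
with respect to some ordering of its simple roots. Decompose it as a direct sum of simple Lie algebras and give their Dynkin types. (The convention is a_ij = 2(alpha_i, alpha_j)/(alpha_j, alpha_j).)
The diagram associated to this matrix has two connected components: the simple roots {alpha_2, alpha_3, alpha_4, alpha_7} form a chain of 4 nodes with single edges (A_4), and {alpha_1, alpha_5, alpha_6} form a chain of 3 nodes with a double edge at one end; the terminal node there is the unique long simple root (C_3). A semisimple Lie algebra decomposes uniquely as the direct sum of simple ideals, one per connected component of its Dynkin diagram, so g ≅ A_4 ⊕ C_3 (dimension 24 + 21 = 45).

A4 ⊕ C3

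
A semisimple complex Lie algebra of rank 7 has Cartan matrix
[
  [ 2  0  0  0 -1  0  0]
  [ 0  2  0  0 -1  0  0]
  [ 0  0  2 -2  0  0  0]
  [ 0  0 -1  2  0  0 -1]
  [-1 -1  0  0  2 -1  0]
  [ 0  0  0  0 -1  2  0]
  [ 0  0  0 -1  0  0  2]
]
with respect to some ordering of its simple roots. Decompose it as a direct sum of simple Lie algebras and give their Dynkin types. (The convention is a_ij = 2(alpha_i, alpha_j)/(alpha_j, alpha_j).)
The diagram associated to this matrix has two connected components: the simple roots {alpha_3, alpha_4, alpha_7} form a chain of 3 nodes with a double edge at one end; the terminal node there is the unique long simple root (C_3), and {alpha_1, alpha_2, alpha_5, alpha_6} form a chain of 2 nodes with a fork of two nodes at one end (D_4). A semisimple Lie algebra decomposes uniquely as the direct sum of simple ideals, one per connected component of its Dynkin diagram, so g ≅ C_3 ⊕ D_4 (dimension 21 + 28 = 49).

C_3 (sp(6)) ⊕ D_4 (so(8))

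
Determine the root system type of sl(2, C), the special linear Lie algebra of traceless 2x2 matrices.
type A_1

This is sl(2), which has dimension 2^2 - 1 = 3 and rank 2 - 1 = 1 (a Cartan subalgebra is the diagonal traceless matrices). In the classification of classical Lie algebras, the special linear algebra sl(n+1) has type A_n; here n = 1, so the Dynkin diagram is a chain of 1 nodes with single edges (A_1). Hence the type is A_1.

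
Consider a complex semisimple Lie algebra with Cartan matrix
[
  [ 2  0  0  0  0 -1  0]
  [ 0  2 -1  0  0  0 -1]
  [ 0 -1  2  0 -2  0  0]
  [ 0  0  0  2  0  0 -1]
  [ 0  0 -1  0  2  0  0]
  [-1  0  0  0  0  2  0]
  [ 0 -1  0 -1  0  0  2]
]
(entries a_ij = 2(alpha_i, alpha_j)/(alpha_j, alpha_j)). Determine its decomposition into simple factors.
A2 ⊕ B5

The diagram associated to this matrix has two connected components: the simple roots {alpha_1, alpha_6} form a chain of 2 nodes with single edges (A_2), and {alpha_2, alpha_3, alpha_4, alpha_5, alpha_7} form a chain of 5 nodes with a double edge at one end; the terminal node there is the unique short simple root (B_5). A semisimple Lie algebra decomposes uniquely as the direct sum of simple ideals, one per connected component of its Dynkin diagram, so g ≅ A_2 ⊕ B_5 (dimension 8 + 55 = 63).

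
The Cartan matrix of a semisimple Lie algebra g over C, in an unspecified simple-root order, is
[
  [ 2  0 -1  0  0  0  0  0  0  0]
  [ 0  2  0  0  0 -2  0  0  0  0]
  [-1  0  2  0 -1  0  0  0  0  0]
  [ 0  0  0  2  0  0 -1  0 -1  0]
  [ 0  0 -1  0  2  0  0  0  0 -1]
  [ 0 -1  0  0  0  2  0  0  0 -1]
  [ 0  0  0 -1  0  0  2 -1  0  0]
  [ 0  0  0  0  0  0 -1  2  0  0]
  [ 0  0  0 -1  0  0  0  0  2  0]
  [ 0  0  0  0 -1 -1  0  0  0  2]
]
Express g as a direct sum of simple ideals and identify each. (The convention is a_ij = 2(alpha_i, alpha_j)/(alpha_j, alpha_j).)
type A_4 ⊕ type C_6

The diagram associated to this matrix has two connected components: the simple roots {alpha_4, alpha_7, alpha_8, alpha_9} form a chain of 4 nodes with single edges (A_4), and {alpha_1, alpha_2, alpha_3, alpha_5, alpha_6, alpha_10} form a chain of 6 nodes with a double edge at one end; the terminal node there is the unique long simple root (C_6). A semisimple Lie algebra decomposes uniquely as the direct sum of simple ideals, one per connected component of its Dynkin diagram, so g ≅ A_4 ⊕ C_6 (dimension 24 + 78 = 102).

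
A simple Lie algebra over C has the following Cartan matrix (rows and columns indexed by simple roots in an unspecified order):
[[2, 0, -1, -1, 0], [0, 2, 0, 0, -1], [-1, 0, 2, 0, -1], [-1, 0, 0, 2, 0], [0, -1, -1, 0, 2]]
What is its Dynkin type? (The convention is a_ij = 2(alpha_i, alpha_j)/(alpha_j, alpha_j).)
A5

The matrix has rank 5 with 2's on the diagonal. Reading the off-diagonal entries as Dynkin edges (a single edge where a_ij = a_ji = -1; a double or triple edge where a_ij * a_ji = 2 or 3), the diagram is a chain of 5 nodes with single edges (A_5). One simple-root ordering that puts it in standard form is (alpha_2, alpha_5, alpha_3, alpha_1, alpha_4). So the algebra is type A_5, i.e. sl(6).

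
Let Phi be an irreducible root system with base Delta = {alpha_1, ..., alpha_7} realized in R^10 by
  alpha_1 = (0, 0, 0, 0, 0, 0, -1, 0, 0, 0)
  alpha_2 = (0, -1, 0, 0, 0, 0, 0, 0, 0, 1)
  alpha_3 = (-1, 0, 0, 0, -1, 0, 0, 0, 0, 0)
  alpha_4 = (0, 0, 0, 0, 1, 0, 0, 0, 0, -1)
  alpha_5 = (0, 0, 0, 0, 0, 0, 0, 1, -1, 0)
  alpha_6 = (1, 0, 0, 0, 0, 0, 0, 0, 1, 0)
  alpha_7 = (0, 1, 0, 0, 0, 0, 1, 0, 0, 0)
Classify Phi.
B7

Compute the Cartan integers a_ij = 2(alpha_i, alpha_j)/(alpha_j, alpha_j); the resulting 7x7 Cartan matrix is
[[2, 0, 0, 0, 0, 0, -1], [0, 2, 0, -1, 0, 0, -1], [0, 0, 2, -1, 0, -1, 0], [0, -1, -1, 2, 0, 0, 0], [0, 0, 0, 0, 2, -1, 0], [0, 0, -1, 0, -1, 2, 0], [-2, -1, 0, 0, 0, 0, 2]].
The roots have two lengths (squared-length ratio 2:1); the short ones are alpha_{1}. The associated Dynkin diagram is a chain of 7 nodes with a double edge at one end; the terminal node there is the unique short simple root (B_7), so the type is B_7 (the algebra so(15)).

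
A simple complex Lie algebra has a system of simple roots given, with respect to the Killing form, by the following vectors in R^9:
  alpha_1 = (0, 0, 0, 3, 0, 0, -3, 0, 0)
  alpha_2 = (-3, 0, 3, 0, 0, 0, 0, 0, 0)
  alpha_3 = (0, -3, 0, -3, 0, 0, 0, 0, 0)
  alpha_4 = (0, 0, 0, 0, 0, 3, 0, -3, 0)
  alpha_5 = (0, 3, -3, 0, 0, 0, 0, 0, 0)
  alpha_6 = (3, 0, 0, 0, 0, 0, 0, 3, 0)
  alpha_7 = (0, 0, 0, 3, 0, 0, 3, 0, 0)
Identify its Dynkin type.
Compute the Cartan integers a_ij = 2(alpha_i, alpha_j)/(alpha_j, alpha_j); the resulting 7x7 Cartan matrix is
[[2, 0, -1, 0, 0, 0, 0], [0, 2, 0, 0, -1, -1, 0], [-1, 0, 2, 0, -1, 0, -1], [0, 0, 0, 2, 0, -1, 0], [0, -1, -1, 0, 2, 0, 0], [0, -1, 0, -1, 0, 2, 0], [0, 0, -1, 0, 0, 0, 2]].
All simple roots have the same length, so the diagram is simply laced. The associated Dynkin diagram is a chain of 5 nodes with a fork of two nodes at one end (D_7), so the type is D_7 (the algebra so(14)).

D_7 (so(14))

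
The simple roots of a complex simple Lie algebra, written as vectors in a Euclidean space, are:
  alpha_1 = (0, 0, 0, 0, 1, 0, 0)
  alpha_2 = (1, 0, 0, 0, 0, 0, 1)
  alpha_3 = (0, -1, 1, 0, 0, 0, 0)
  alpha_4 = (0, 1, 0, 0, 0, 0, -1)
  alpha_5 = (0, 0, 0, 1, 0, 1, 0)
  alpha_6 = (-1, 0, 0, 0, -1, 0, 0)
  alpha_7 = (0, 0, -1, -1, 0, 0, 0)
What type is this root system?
Compute the Cartan integers a_ij = 2(alpha_i, alpha_j)/(alpha_j, alpha_j); the resulting 7x7 Cartan matrix is
[[2, 0, 0, 0, 0, -1, 0], [0, 2, 0, -1, 0, -1, 0], [0, 0, 2, -1, 0, 0, -1], [0, -1, -1, 2, 0, 0, 0], [0, 0, 0, 0, 2, 0, -1], [-2, -1, 0, 0, 0, 2, 0], [0, 0, -1, 0, -1, 0, 2]].
The roots have two lengths (squared-length ratio 2:1); the short ones are alpha_{1}. The associated Dynkin diagram is a chain of 7 nodes with a double edge at one end; the terminal node there is the unique short simple root (B_7), so the type is B_7 (the algebra so(15)).

type B_7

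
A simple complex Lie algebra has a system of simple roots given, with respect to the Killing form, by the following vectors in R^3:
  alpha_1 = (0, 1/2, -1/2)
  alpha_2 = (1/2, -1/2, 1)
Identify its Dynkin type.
G_2

Compute the Cartan integers a_ij = 2(alpha_i, alpha_j)/(alpha_j, alpha_j); the resulting 2x2 Cartan matrix is
[[2, -1], [-3, 2]].
The roots have two lengths (squared-length ratio 3:1); the short ones are alpha_{1}. The associated Dynkin diagram is two nodes joined by a triple edge (G_2), so the type is G_2.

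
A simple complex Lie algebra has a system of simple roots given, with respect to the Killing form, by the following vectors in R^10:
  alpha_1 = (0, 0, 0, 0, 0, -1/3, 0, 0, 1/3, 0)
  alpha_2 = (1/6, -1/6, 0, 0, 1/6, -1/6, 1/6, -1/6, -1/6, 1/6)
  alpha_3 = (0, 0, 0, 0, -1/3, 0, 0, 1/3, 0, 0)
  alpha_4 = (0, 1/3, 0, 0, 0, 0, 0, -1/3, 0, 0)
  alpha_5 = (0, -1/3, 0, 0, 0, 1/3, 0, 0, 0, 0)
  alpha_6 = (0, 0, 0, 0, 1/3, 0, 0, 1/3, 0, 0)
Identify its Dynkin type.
Compute the Cartan integers a_ij = 2(alpha_i, alpha_j)/(alpha_j, alpha_j); the resulting 6x6 Cartan matrix is
[[2, 0, 0, 0, -1, 0], [0, 2, -1, 0, 0, 0], [0, -1, 2, -1, 0, 0], [0, 0, -1, 2, -1, -1], [-1, 0, 0, -1, 2, 0], [0, 0, 0, -1, 0, 2]].
All simple roots have the same length, so the diagram is simply laced. The associated Dynkin diagram is a chain of 5 nodes with one extra node attached to the third node from one end (E_6), so the type is E_6.

E_6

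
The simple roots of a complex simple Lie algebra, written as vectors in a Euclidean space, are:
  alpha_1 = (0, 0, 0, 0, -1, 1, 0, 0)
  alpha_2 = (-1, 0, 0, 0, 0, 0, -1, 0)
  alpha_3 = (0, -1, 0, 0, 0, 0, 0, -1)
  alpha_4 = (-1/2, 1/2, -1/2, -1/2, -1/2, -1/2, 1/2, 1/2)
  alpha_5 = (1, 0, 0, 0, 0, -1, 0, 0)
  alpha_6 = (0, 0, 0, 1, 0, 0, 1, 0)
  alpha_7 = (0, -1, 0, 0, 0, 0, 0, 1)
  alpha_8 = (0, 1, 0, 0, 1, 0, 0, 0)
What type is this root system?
Compute the Cartan integers a_ij = 2(alpha_i, alpha_j)/(alpha_j, alpha_j); the resulting 8x8 Cartan matrix is
[[2, 0, 0, 0, -1, 0, 0, -1], [0, 2, 0, 0, -1, -1, 0, 0], [0, 0, 2, -1, 0, 0, 0, -1], [0, 0, -1, 2, 0, 0, 0, 0], [-1, -1, 0, 0, 2, 0, 0, 0], [0, -1, 0, 0, 0, 2, 0, 0], [0, 0, 0, 0, 0, 0, 2, -1], [-1, 0, -1, 0, 0, 0, -1, 2]].
All simple roots have the same length, so the diagram is simply laced. The associated Dynkin diagram is a chain of 7 nodes with one extra node attached to the third node from one end (E_8), so the type is E_8.

E8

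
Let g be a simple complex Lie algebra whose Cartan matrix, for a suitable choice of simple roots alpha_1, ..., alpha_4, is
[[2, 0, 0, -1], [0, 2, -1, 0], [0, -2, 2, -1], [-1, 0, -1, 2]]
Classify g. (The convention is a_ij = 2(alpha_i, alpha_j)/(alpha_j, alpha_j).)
B_4 (so(9))

The matrix has rank 4 with 2's on the diagonal. Reading the off-diagonal entries as Dynkin edges (a single edge where a_ij = a_ji = -1; a double or triple edge where a_ij * a_ji = 2 or 3), the diagram is a chain of 4 nodes with a double edge at one end; the terminal node there is the unique short simple root (B_4). One simple-root ordering that puts it in standard form is (alpha_1, alpha_4, alpha_3, alpha_2). So the algebra is type B_4, i.e. so(9).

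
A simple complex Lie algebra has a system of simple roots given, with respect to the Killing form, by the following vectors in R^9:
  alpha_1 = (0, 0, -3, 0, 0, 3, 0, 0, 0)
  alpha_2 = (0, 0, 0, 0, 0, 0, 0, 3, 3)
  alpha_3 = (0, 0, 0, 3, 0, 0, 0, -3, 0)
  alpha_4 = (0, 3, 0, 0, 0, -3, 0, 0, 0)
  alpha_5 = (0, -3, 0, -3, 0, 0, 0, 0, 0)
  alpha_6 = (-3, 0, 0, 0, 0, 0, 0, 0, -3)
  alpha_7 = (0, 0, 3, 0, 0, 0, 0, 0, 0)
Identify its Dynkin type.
B_7

Compute the Cartan integers a_ij = 2(alpha_i, alpha_j)/(alpha_j, alpha_j); the resulting 7x7 Cartan matrix is
[[2, 0, 0, -1, 0, 0, -2], [0, 2, -1, 0, 0, -1, 0], [0, -1, 2, 0, -1, 0, 0], [-1, 0, 0, 2, -1, 0, 0], [0, 0, -1, -1, 2, 0, 0], [0, -1, 0, 0, 0, 2, 0], [-1, 0, 0, 0, 0, 0, 2]].
The roots have two lengths (squared-length ratio 2:1); the short ones are alpha_{7}. The associated Dynkin diagram is a chain of 7 nodes with a double edge at one end; the terminal node there is the unique short simple root (B_7), so the type is B_7 (the algebra so(15)).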